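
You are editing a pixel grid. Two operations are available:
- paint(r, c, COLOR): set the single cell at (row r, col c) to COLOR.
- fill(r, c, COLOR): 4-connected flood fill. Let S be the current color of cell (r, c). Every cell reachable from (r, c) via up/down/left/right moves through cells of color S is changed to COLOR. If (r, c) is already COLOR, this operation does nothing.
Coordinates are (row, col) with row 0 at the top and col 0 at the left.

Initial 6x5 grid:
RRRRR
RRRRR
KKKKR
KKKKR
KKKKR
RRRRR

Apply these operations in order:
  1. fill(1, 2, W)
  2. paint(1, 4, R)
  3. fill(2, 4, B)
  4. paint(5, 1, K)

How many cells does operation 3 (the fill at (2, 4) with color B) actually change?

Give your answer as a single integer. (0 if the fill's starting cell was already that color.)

Answer: 8

Derivation:
After op 1 fill(1,2,W) [18 cells changed]:
WWWWW
WWWWW
KKKKW
KKKKW
KKKKW
WWWWW
After op 2 paint(1,4,R):
WWWWW
WWWWR
KKKKW
KKKKW
KKKKW
WWWWW
After op 3 fill(2,4,B) [8 cells changed]:
WWWWW
WWWWR
KKKKB
KKKKB
KKKKB
BBBBB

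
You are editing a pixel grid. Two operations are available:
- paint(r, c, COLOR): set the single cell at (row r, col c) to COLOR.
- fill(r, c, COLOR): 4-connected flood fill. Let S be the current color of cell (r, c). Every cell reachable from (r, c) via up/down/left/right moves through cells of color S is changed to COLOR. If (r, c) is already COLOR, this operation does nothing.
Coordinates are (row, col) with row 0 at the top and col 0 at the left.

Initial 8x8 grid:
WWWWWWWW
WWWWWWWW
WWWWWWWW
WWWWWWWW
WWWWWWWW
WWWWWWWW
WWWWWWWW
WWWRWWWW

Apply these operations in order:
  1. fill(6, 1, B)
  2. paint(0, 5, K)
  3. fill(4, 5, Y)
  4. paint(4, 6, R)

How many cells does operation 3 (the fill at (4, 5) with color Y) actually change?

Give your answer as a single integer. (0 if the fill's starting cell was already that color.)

After op 1 fill(6,1,B) [63 cells changed]:
BBBBBBBB
BBBBBBBB
BBBBBBBB
BBBBBBBB
BBBBBBBB
BBBBBBBB
BBBBBBBB
BBBRBBBB
After op 2 paint(0,5,K):
BBBBBKBB
BBBBBBBB
BBBBBBBB
BBBBBBBB
BBBBBBBB
BBBBBBBB
BBBBBBBB
BBBRBBBB
After op 3 fill(4,5,Y) [62 cells changed]:
YYYYYKYY
YYYYYYYY
YYYYYYYY
YYYYYYYY
YYYYYYYY
YYYYYYYY
YYYYYYYY
YYYRYYYY

Answer: 62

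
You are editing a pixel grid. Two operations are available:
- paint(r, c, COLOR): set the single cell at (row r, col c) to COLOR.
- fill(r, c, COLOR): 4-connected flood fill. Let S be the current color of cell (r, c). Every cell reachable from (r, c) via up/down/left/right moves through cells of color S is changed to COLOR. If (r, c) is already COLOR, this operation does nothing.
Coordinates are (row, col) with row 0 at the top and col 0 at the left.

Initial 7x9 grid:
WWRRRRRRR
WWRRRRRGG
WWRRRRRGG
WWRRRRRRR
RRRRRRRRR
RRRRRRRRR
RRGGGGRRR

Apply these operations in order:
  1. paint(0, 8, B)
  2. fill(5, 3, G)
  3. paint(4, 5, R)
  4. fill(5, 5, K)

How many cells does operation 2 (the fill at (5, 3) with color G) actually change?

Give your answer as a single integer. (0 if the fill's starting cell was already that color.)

Answer: 46

Derivation:
After op 1 paint(0,8,B):
WWRRRRRRB
WWRRRRRGG
WWRRRRRGG
WWRRRRRRR
RRRRRRRRR
RRRRRRRRR
RRGGGGRRR
After op 2 fill(5,3,G) [46 cells changed]:
WWGGGGGGB
WWGGGGGGG
WWGGGGGGG
WWGGGGGGG
GGGGGGGGG
GGGGGGGGG
GGGGGGGGG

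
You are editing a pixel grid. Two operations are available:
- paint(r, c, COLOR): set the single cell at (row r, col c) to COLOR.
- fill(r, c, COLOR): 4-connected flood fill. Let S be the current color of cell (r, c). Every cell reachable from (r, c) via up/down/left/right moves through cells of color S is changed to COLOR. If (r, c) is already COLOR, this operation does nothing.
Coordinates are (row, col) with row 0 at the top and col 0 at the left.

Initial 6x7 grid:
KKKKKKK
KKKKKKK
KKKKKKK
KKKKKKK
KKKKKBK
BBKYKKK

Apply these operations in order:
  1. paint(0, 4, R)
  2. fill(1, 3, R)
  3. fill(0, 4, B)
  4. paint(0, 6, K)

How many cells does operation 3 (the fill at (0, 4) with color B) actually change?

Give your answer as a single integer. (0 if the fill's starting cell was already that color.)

Answer: 38

Derivation:
After op 1 paint(0,4,R):
KKKKRKK
KKKKKKK
KKKKKKK
KKKKKKK
KKKKKBK
BBKYKKK
After op 2 fill(1,3,R) [37 cells changed]:
RRRRRRR
RRRRRRR
RRRRRRR
RRRRRRR
RRRRRBR
BBRYRRR
After op 3 fill(0,4,B) [38 cells changed]:
BBBBBBB
BBBBBBB
BBBBBBB
BBBBBBB
BBBBBBB
BBBYBBB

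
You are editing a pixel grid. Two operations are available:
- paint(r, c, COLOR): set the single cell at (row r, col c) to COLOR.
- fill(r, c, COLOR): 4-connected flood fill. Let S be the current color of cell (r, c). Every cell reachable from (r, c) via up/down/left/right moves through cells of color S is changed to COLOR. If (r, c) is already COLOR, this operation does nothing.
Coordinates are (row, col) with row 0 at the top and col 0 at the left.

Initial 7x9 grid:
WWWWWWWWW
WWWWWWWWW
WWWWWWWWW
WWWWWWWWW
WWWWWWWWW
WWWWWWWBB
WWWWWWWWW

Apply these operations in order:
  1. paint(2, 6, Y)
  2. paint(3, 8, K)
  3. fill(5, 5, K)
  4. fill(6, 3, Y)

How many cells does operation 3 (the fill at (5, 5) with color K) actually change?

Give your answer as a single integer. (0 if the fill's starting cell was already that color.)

After op 1 paint(2,6,Y):
WWWWWWWWW
WWWWWWWWW
WWWWWWYWW
WWWWWWWWW
WWWWWWWWW
WWWWWWWBB
WWWWWWWWW
After op 2 paint(3,8,K):
WWWWWWWWW
WWWWWWWWW
WWWWWWYWW
WWWWWWWWK
WWWWWWWWW
WWWWWWWBB
WWWWWWWWW
After op 3 fill(5,5,K) [59 cells changed]:
KKKKKKKKK
KKKKKKKKK
KKKKKKYKK
KKKKKKKKK
KKKKKKKKK
KKKKKKKBB
KKKKKKKKK

Answer: 59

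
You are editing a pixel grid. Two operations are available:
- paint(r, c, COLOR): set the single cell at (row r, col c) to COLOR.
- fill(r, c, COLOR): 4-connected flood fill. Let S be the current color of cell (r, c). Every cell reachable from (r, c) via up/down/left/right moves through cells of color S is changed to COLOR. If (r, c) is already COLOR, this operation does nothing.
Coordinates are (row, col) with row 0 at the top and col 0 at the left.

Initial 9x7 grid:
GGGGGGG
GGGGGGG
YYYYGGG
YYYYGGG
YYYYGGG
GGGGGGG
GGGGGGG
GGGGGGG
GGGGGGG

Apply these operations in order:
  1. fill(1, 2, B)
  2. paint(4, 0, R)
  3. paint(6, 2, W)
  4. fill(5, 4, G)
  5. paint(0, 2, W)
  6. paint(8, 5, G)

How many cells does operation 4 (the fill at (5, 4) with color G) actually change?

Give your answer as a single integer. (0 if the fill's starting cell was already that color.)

After op 1 fill(1,2,B) [51 cells changed]:
BBBBBBB
BBBBBBB
YYYYBBB
YYYYBBB
YYYYBBB
BBBBBBB
BBBBBBB
BBBBBBB
BBBBBBB
After op 2 paint(4,0,R):
BBBBBBB
BBBBBBB
YYYYBBB
YYYYBBB
RYYYBBB
BBBBBBB
BBBBBBB
BBBBBBB
BBBBBBB
After op 3 paint(6,2,W):
BBBBBBB
BBBBBBB
YYYYBBB
YYYYBBB
RYYYBBB
BBBBBBB
BBWBBBB
BBBBBBB
BBBBBBB
After op 4 fill(5,4,G) [50 cells changed]:
GGGGGGG
GGGGGGG
YYYYGGG
YYYYGGG
RYYYGGG
GGGGGGG
GGWGGGG
GGGGGGG
GGGGGGG

Answer: 50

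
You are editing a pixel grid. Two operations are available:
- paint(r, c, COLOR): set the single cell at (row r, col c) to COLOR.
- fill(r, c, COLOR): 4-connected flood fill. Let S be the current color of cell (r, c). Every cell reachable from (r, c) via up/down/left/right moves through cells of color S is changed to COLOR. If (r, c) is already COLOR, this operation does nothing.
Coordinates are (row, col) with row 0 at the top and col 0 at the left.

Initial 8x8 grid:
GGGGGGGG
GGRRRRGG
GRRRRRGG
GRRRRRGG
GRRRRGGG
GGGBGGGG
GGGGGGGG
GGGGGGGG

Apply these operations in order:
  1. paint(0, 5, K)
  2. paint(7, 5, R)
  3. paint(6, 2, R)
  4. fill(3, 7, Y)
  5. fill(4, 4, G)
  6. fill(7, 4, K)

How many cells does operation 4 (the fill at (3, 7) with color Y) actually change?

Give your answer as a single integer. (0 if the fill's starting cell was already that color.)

After op 1 paint(0,5,K):
GGGGGKGG
GGRRRRGG
GRRRRRGG
GRRRRRGG
GRRRRGGG
GGGBGGGG
GGGGGGGG
GGGGGGGG
After op 2 paint(7,5,R):
GGGGGKGG
GGRRRRGG
GRRRRRGG
GRRRRRGG
GRRRRGGG
GGGBGGGG
GGGGGGGG
GGGGGRGG
After op 3 paint(6,2,R):
GGGGGKGG
GGRRRRGG
GRRRRRGG
GRRRRRGG
GRRRRGGG
GGGBGGGG
GGRGGGGG
GGGGGRGG
After op 4 fill(3,7,Y) [42 cells changed]:
YYYYYKYY
YYRRRRYY
YRRRRRYY
YRRRRRYY
YRRRRYYY
YYYBYYYY
YYRYYYYY
YYYYYRYY

Answer: 42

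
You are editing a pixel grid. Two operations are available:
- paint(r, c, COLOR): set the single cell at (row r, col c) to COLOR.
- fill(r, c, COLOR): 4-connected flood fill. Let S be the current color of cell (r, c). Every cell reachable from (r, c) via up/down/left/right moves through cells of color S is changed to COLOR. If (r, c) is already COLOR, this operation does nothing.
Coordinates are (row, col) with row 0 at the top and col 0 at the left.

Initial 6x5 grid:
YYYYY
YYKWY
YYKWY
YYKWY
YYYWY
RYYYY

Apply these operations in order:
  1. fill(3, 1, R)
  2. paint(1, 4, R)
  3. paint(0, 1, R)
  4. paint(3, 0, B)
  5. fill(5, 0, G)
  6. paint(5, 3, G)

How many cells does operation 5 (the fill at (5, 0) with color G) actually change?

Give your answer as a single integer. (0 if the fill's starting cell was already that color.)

Answer: 22

Derivation:
After op 1 fill(3,1,R) [22 cells changed]:
RRRRR
RRKWR
RRKWR
RRKWR
RRRWR
RRRRR
After op 2 paint(1,4,R):
RRRRR
RRKWR
RRKWR
RRKWR
RRRWR
RRRRR
After op 3 paint(0,1,R):
RRRRR
RRKWR
RRKWR
RRKWR
RRRWR
RRRRR
After op 4 paint(3,0,B):
RRRRR
RRKWR
RRKWR
BRKWR
RRRWR
RRRRR
After op 5 fill(5,0,G) [22 cells changed]:
GGGGG
GGKWG
GGKWG
BGKWG
GGGWG
GGGGG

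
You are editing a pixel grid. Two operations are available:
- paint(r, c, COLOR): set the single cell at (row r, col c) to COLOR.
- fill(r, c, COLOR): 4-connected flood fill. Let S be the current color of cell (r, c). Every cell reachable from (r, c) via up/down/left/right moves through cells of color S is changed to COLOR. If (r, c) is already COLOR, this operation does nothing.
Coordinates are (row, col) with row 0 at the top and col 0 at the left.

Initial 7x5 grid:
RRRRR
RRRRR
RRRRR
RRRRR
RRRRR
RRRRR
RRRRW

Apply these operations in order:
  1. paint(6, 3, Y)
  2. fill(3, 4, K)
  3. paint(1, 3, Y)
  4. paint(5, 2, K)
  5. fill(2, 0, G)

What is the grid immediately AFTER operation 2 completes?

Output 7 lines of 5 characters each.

Answer: KKKKK
KKKKK
KKKKK
KKKKK
KKKKK
KKKKK
KKKYW

Derivation:
After op 1 paint(6,3,Y):
RRRRR
RRRRR
RRRRR
RRRRR
RRRRR
RRRRR
RRRYW
After op 2 fill(3,4,K) [33 cells changed]:
KKKKK
KKKKK
KKKKK
KKKKK
KKKKK
KKKKK
KKKYW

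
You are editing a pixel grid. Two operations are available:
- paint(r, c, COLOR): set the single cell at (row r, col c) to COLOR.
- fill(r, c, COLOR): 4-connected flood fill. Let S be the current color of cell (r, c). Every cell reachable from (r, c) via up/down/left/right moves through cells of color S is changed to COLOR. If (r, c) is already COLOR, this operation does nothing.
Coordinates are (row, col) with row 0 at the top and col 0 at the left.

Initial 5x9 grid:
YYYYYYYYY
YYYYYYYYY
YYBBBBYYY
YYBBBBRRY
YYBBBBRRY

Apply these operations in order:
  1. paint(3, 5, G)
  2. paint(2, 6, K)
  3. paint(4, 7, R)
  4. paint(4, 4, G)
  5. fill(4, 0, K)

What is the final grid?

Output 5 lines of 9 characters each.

Answer: KKKKKKKKK
KKKKKKKKK
KKBBBBKKK
KKBBBGRRK
KKBBGBRRK

Derivation:
After op 1 paint(3,5,G):
YYYYYYYYY
YYYYYYYYY
YYBBBBYYY
YYBBBGRRY
YYBBBBRRY
After op 2 paint(2,6,K):
YYYYYYYYY
YYYYYYYYY
YYBBBBKYY
YYBBBGRRY
YYBBBBRRY
After op 3 paint(4,7,R):
YYYYYYYYY
YYYYYYYYY
YYBBBBKYY
YYBBBGRRY
YYBBBBRRY
After op 4 paint(4,4,G):
YYYYYYYYY
YYYYYYYYY
YYBBBBKYY
YYBBBGRRY
YYBBGBRRY
After op 5 fill(4,0,K) [28 cells changed]:
KKKKKKKKK
KKKKKKKKK
KKBBBBKKK
KKBBBGRRK
KKBBGBRRK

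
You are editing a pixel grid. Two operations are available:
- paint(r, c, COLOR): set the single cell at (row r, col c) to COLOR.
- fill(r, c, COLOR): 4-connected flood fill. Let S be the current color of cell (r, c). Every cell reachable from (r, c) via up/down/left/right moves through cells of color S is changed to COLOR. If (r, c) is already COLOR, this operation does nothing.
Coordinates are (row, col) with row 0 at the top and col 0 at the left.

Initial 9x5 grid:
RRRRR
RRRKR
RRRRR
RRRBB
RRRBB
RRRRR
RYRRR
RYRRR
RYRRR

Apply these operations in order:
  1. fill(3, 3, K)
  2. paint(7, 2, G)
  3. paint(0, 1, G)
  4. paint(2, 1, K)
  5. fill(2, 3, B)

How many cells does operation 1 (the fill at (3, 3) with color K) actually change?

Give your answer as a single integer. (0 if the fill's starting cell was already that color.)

Answer: 4

Derivation:
After op 1 fill(3,3,K) [4 cells changed]:
RRRRR
RRRKR
RRRRR
RRRKK
RRRKK
RRRRR
RYRRR
RYRRR
RYRRR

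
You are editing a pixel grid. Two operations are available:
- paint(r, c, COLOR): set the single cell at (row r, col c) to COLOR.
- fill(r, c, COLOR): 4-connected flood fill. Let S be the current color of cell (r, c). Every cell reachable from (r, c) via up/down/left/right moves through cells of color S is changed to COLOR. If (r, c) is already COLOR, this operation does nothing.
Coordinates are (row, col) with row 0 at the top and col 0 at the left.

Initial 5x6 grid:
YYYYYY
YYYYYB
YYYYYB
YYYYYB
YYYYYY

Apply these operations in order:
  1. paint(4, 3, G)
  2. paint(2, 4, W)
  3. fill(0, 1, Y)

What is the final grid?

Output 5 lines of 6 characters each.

Answer: YYYYYY
YYYYYB
YYYYWB
YYYYYB
YYYGYY

Derivation:
After op 1 paint(4,3,G):
YYYYYY
YYYYYB
YYYYYB
YYYYYB
YYYGYY
After op 2 paint(2,4,W):
YYYYYY
YYYYYB
YYYYWB
YYYYYB
YYYGYY
After op 3 fill(0,1,Y) [0 cells changed]:
YYYYYY
YYYYYB
YYYYWB
YYYYYB
YYYGYY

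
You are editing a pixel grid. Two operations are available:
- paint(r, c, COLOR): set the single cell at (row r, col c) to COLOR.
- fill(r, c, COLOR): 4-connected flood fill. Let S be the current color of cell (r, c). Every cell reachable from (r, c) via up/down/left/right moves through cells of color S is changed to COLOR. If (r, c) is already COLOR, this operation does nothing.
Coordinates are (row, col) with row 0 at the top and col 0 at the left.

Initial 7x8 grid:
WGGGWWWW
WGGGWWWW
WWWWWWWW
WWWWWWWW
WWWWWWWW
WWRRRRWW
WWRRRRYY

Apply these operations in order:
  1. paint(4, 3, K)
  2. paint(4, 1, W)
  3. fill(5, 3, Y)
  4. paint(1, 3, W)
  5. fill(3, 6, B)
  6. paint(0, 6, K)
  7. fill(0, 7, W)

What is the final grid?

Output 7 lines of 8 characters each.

After op 1 paint(4,3,K):
WGGGWWWW
WGGGWWWW
WWWWWWWW
WWWWWWWW
WWWKWWWW
WWRRRRWW
WWRRRRYY
After op 2 paint(4,1,W):
WGGGWWWW
WGGGWWWW
WWWWWWWW
WWWWWWWW
WWWKWWWW
WWRRRRWW
WWRRRRYY
After op 3 fill(5,3,Y) [8 cells changed]:
WGGGWWWW
WGGGWWWW
WWWWWWWW
WWWWWWWW
WWWKWWWW
WWYYYYWW
WWYYYYYY
After op 4 paint(1,3,W):
WGGGWWWW
WGGWWWWW
WWWWWWWW
WWWWWWWW
WWWKWWWW
WWYYYYWW
WWYYYYYY
After op 5 fill(3,6,B) [40 cells changed]:
BGGGBBBB
BGGBBBBB
BBBBBBBB
BBBBBBBB
BBBKBBBB
BBYYYYBB
BBYYYYYY
After op 6 paint(0,6,K):
BGGGBBKB
BGGBBBBB
BBBBBBBB
BBBBBBBB
BBBKBBBB
BBYYYYBB
BBYYYYYY
After op 7 fill(0,7,W) [39 cells changed]:
WGGGWWKW
WGGWWWWW
WWWWWWWW
WWWWWWWW
WWWKWWWW
WWYYYYWW
WWYYYYYY

Answer: WGGGWWKW
WGGWWWWW
WWWWWWWW
WWWWWWWW
WWWKWWWW
WWYYYYWW
WWYYYYYY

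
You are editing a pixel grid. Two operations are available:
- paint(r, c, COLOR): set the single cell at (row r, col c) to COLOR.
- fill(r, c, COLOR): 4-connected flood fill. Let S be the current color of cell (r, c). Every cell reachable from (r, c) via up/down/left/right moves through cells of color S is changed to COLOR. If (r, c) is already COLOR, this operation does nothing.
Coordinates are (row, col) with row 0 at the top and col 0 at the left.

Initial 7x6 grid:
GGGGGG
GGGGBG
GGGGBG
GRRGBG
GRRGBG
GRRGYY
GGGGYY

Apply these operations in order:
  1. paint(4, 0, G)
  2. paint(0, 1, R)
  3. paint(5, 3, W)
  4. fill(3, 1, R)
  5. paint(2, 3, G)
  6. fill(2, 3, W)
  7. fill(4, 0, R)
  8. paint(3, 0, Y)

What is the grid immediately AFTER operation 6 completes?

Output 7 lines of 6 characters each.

After op 1 paint(4,0,G):
GGGGGG
GGGGBG
GGGGBG
GRRGBG
GRRGBG
GRRGYY
GGGGYY
After op 2 paint(0,1,R):
GRGGGG
GGGGBG
GGGGBG
GRRGBG
GRRGBG
GRRGYY
GGGGYY
After op 3 paint(5,3,W):
GRGGGG
GGGGBG
GGGGBG
GRRGBG
GRRGBG
GRRWYY
GGGGYY
After op 4 fill(3,1,R) [0 cells changed]:
GRGGGG
GGGGBG
GGGGBG
GRRGBG
GRRGBG
GRRWYY
GGGGYY
After op 5 paint(2,3,G):
GRGGGG
GGGGBG
GGGGBG
GRRGBG
GRRGBG
GRRWYY
GGGGYY
After op 6 fill(2,3,W) [26 cells changed]:
WRWWWW
WWWWBW
WWWWBW
WRRWBW
WRRWBW
WRRWYY
WWWWYY

Answer: WRWWWW
WWWWBW
WWWWBW
WRRWBW
WRRWBW
WRRWYY
WWWWYY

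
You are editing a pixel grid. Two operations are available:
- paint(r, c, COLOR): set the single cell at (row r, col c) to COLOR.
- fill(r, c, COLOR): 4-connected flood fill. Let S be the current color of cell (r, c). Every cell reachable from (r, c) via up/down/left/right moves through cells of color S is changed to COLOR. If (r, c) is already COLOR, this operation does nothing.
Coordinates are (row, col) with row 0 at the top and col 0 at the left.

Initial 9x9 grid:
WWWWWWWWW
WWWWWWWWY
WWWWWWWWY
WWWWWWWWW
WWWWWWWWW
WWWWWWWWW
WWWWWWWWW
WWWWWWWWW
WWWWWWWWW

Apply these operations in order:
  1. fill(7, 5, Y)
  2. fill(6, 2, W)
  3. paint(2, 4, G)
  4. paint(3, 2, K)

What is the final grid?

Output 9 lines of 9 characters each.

Answer: WWWWWWWWW
WWWWWWWWW
WWWWGWWWW
WWKWWWWWW
WWWWWWWWW
WWWWWWWWW
WWWWWWWWW
WWWWWWWWW
WWWWWWWWW

Derivation:
After op 1 fill(7,5,Y) [79 cells changed]:
YYYYYYYYY
YYYYYYYYY
YYYYYYYYY
YYYYYYYYY
YYYYYYYYY
YYYYYYYYY
YYYYYYYYY
YYYYYYYYY
YYYYYYYYY
After op 2 fill(6,2,W) [81 cells changed]:
WWWWWWWWW
WWWWWWWWW
WWWWWWWWW
WWWWWWWWW
WWWWWWWWW
WWWWWWWWW
WWWWWWWWW
WWWWWWWWW
WWWWWWWWW
After op 3 paint(2,4,G):
WWWWWWWWW
WWWWWWWWW
WWWWGWWWW
WWWWWWWWW
WWWWWWWWW
WWWWWWWWW
WWWWWWWWW
WWWWWWWWW
WWWWWWWWW
After op 4 paint(3,2,K):
WWWWWWWWW
WWWWWWWWW
WWWWGWWWW
WWKWWWWWW
WWWWWWWWW
WWWWWWWWW
WWWWWWWWW
WWWWWWWWW
WWWWWWWWW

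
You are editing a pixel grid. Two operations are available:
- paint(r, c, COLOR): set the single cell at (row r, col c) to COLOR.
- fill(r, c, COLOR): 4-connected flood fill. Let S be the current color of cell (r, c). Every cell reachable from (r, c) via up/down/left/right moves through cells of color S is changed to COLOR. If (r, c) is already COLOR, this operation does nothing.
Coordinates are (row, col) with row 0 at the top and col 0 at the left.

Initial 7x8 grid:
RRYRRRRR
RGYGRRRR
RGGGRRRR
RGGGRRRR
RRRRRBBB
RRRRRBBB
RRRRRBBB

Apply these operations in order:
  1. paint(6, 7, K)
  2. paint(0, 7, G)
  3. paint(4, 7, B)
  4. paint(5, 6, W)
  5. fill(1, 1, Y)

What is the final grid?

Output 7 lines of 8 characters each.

After op 1 paint(6,7,K):
RRYRRRRR
RGYGRRRR
RGGGRRRR
RGGGRRRR
RRRRRBBB
RRRRRBBB
RRRRRBBK
After op 2 paint(0,7,G):
RRYRRRRG
RGYGRRRR
RGGGRRRR
RGGGRRRR
RRRRRBBB
RRRRRBBB
RRRRRBBK
After op 3 paint(4,7,B):
RRYRRRRG
RGYGRRRR
RGGGRRRR
RGGGRRRR
RRRRRBBB
RRRRRBBB
RRRRRBBK
After op 4 paint(5,6,W):
RRYRRRRG
RGYGRRRR
RGGGRRRR
RGGGRRRR
RRRRRBBB
RRRRRBWB
RRRRRBBK
After op 5 fill(1,1,Y) [8 cells changed]:
RRYRRRRG
RYYYRRRR
RYYYRRRR
RYYYRRRR
RRRRRBBB
RRRRRBWB
RRRRRBBK

Answer: RRYRRRRG
RYYYRRRR
RYYYRRRR
RYYYRRRR
RRRRRBBB
RRRRRBWB
RRRRRBBK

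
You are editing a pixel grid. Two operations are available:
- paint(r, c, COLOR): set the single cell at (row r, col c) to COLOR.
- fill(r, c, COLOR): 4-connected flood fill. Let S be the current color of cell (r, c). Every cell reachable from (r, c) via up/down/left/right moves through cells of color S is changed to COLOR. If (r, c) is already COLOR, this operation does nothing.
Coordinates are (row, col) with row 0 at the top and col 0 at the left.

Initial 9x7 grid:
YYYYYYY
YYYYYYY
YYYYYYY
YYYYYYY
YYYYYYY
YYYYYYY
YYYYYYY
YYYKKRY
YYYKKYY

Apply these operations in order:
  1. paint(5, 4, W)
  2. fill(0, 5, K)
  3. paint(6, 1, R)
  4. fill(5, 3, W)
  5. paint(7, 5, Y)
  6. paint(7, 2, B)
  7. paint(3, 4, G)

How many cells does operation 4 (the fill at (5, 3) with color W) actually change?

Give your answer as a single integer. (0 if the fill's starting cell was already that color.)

Answer: 60

Derivation:
After op 1 paint(5,4,W):
YYYYYYY
YYYYYYY
YYYYYYY
YYYYYYY
YYYYYYY
YYYYWYY
YYYYYYY
YYYKKRY
YYYKKYY
After op 2 fill(0,5,K) [57 cells changed]:
KKKKKKK
KKKKKKK
KKKKKKK
KKKKKKK
KKKKKKK
KKKKWKK
KKKKKKK
KKKKKRK
KKKKKKK
After op 3 paint(6,1,R):
KKKKKKK
KKKKKKK
KKKKKKK
KKKKKKK
KKKKKKK
KKKKWKK
KRKKKKK
KKKKKRK
KKKKKKK
After op 4 fill(5,3,W) [60 cells changed]:
WWWWWWW
WWWWWWW
WWWWWWW
WWWWWWW
WWWWWWW
WWWWWWW
WRWWWWW
WWWWWRW
WWWWWWW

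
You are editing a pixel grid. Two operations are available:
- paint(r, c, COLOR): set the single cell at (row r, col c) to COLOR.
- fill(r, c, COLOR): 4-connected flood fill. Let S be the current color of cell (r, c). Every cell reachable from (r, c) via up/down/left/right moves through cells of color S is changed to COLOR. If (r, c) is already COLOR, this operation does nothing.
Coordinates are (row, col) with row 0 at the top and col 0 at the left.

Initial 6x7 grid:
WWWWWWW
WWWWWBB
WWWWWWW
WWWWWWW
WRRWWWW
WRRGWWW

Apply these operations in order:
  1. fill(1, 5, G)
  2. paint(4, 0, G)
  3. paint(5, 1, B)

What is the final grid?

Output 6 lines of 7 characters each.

Answer: WWWWWWW
WWWWWGG
WWWWWWW
WWWWWWW
GRRWWWW
WBRGWWW

Derivation:
After op 1 fill(1,5,G) [2 cells changed]:
WWWWWWW
WWWWWGG
WWWWWWW
WWWWWWW
WRRWWWW
WRRGWWW
After op 2 paint(4,0,G):
WWWWWWW
WWWWWGG
WWWWWWW
WWWWWWW
GRRWWWW
WRRGWWW
After op 3 paint(5,1,B):
WWWWWWW
WWWWWGG
WWWWWWW
WWWWWWW
GRRWWWW
WBRGWWW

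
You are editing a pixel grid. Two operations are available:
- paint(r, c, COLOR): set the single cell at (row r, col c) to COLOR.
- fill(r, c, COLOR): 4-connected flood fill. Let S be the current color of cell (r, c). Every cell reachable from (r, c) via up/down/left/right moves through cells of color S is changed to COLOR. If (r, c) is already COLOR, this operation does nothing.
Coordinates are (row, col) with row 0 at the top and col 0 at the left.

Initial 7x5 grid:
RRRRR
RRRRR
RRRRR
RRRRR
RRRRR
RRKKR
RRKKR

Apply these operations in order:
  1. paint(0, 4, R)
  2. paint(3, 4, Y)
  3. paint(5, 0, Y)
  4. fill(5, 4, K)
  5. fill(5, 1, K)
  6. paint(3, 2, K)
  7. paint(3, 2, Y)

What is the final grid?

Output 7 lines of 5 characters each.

Answer: KKKKK
KKKKK
KKKKK
KKYKY
KKKKK
YKKKK
KKKKK

Derivation:
After op 1 paint(0,4,R):
RRRRR
RRRRR
RRRRR
RRRRR
RRRRR
RRKKR
RRKKR
After op 2 paint(3,4,Y):
RRRRR
RRRRR
RRRRR
RRRRY
RRRRR
RRKKR
RRKKR
After op 3 paint(5,0,Y):
RRRRR
RRRRR
RRRRR
RRRRY
RRRRR
YRKKR
RRKKR
After op 4 fill(5,4,K) [29 cells changed]:
KKKKK
KKKKK
KKKKK
KKKKY
KKKKK
YKKKK
KKKKK
After op 5 fill(5,1,K) [0 cells changed]:
KKKKK
KKKKK
KKKKK
KKKKY
KKKKK
YKKKK
KKKKK
After op 6 paint(3,2,K):
KKKKK
KKKKK
KKKKK
KKKKY
KKKKK
YKKKK
KKKKK
After op 7 paint(3,2,Y):
KKKKK
KKKKK
KKKKK
KKYKY
KKKKK
YKKKK
KKKKK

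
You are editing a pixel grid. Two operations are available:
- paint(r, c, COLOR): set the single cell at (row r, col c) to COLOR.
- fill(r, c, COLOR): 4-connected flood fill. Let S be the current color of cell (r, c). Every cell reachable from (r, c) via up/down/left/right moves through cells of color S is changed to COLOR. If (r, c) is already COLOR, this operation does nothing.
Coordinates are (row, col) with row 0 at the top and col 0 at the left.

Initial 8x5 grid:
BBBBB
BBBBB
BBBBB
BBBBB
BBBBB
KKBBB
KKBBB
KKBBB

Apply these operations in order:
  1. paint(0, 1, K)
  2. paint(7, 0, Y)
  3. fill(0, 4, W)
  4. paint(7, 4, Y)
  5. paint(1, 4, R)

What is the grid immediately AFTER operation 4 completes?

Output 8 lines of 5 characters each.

After op 1 paint(0,1,K):
BKBBB
BBBBB
BBBBB
BBBBB
BBBBB
KKBBB
KKBBB
KKBBB
After op 2 paint(7,0,Y):
BKBBB
BBBBB
BBBBB
BBBBB
BBBBB
KKBBB
KKBBB
YKBBB
After op 3 fill(0,4,W) [33 cells changed]:
WKWWW
WWWWW
WWWWW
WWWWW
WWWWW
KKWWW
KKWWW
YKWWW
After op 4 paint(7,4,Y):
WKWWW
WWWWW
WWWWW
WWWWW
WWWWW
KKWWW
KKWWW
YKWWY

Answer: WKWWW
WWWWW
WWWWW
WWWWW
WWWWW
KKWWW
KKWWW
YKWWY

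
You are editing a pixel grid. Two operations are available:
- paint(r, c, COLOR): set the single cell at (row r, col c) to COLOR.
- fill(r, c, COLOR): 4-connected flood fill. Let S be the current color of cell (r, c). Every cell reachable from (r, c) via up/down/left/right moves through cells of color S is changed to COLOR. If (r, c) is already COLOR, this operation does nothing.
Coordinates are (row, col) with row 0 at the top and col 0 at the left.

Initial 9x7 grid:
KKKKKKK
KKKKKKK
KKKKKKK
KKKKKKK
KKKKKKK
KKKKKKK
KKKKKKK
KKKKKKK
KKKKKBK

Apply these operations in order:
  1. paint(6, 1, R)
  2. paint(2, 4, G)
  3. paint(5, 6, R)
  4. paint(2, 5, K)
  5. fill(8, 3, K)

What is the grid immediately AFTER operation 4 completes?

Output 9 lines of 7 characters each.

Answer: KKKKKKK
KKKKKKK
KKKKGKK
KKKKKKK
KKKKKKK
KKKKKKR
KRKKKKK
KKKKKKK
KKKKKBK

Derivation:
After op 1 paint(6,1,R):
KKKKKKK
KKKKKKK
KKKKKKK
KKKKKKK
KKKKKKK
KKKKKKK
KRKKKKK
KKKKKKK
KKKKKBK
After op 2 paint(2,4,G):
KKKKKKK
KKKKKKK
KKKKGKK
KKKKKKK
KKKKKKK
KKKKKKK
KRKKKKK
KKKKKKK
KKKKKBK
After op 3 paint(5,6,R):
KKKKKKK
KKKKKKK
KKKKGKK
KKKKKKK
KKKKKKK
KKKKKKR
KRKKKKK
KKKKKKK
KKKKKBK
After op 4 paint(2,5,K):
KKKKKKK
KKKKKKK
KKKKGKK
KKKKKKK
KKKKKKK
KKKKKKR
KRKKKKK
KKKKKKK
KKKKKBK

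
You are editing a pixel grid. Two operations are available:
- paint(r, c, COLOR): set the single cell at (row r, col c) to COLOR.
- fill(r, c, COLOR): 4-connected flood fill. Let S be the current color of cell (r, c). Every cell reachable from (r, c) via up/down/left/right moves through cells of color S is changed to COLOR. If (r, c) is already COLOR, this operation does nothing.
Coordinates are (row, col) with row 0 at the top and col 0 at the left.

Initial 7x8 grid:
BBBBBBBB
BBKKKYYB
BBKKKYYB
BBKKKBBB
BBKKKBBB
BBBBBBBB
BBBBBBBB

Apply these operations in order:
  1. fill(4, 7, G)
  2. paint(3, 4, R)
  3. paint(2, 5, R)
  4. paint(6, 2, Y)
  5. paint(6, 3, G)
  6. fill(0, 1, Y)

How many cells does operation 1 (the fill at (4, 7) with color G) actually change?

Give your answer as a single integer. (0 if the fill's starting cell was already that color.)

Answer: 40

Derivation:
After op 1 fill(4,7,G) [40 cells changed]:
GGGGGGGG
GGKKKYYG
GGKKKYYG
GGKKKGGG
GGKKKGGG
GGGGGGGG
GGGGGGGG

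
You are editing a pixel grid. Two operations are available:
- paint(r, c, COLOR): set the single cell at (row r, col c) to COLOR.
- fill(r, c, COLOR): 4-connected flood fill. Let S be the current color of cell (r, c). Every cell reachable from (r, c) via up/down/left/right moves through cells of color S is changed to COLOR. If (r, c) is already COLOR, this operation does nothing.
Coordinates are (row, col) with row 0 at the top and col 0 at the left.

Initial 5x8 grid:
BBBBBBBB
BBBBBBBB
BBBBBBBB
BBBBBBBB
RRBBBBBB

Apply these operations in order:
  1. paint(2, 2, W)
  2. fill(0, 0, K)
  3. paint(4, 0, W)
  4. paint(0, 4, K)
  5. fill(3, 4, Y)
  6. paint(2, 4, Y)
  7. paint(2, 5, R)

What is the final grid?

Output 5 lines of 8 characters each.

Answer: YYYYYYYY
YYYYYYYY
YYWYYRYY
YYYYYYYY
WRYYYYYY

Derivation:
After op 1 paint(2,2,W):
BBBBBBBB
BBBBBBBB
BBWBBBBB
BBBBBBBB
RRBBBBBB
After op 2 fill(0,0,K) [37 cells changed]:
KKKKKKKK
KKKKKKKK
KKWKKKKK
KKKKKKKK
RRKKKKKK
After op 3 paint(4,0,W):
KKKKKKKK
KKKKKKKK
KKWKKKKK
KKKKKKKK
WRKKKKKK
After op 4 paint(0,4,K):
KKKKKKKK
KKKKKKKK
KKWKKKKK
KKKKKKKK
WRKKKKKK
After op 5 fill(3,4,Y) [37 cells changed]:
YYYYYYYY
YYYYYYYY
YYWYYYYY
YYYYYYYY
WRYYYYYY
After op 6 paint(2,4,Y):
YYYYYYYY
YYYYYYYY
YYWYYYYY
YYYYYYYY
WRYYYYYY
After op 7 paint(2,5,R):
YYYYYYYY
YYYYYYYY
YYWYYRYY
YYYYYYYY
WRYYYYYY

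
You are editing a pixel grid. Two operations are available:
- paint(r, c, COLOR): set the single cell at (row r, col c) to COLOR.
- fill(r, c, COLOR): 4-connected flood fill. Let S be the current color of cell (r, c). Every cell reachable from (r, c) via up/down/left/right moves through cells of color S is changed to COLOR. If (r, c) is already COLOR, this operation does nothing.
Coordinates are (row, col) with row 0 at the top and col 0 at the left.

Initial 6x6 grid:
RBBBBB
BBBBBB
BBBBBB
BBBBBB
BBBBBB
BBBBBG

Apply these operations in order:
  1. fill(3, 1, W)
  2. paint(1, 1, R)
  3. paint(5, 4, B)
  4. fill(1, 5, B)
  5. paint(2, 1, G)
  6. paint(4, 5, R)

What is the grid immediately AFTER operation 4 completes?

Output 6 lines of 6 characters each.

Answer: RBBBBB
BRBBBB
BBBBBB
BBBBBB
BBBBBB
BBBBBG

Derivation:
After op 1 fill(3,1,W) [34 cells changed]:
RWWWWW
WWWWWW
WWWWWW
WWWWWW
WWWWWW
WWWWWG
After op 2 paint(1,1,R):
RWWWWW
WRWWWW
WWWWWW
WWWWWW
WWWWWW
WWWWWG
After op 3 paint(5,4,B):
RWWWWW
WRWWWW
WWWWWW
WWWWWW
WWWWWW
WWWWBG
After op 4 fill(1,5,B) [32 cells changed]:
RBBBBB
BRBBBB
BBBBBB
BBBBBB
BBBBBB
BBBBBG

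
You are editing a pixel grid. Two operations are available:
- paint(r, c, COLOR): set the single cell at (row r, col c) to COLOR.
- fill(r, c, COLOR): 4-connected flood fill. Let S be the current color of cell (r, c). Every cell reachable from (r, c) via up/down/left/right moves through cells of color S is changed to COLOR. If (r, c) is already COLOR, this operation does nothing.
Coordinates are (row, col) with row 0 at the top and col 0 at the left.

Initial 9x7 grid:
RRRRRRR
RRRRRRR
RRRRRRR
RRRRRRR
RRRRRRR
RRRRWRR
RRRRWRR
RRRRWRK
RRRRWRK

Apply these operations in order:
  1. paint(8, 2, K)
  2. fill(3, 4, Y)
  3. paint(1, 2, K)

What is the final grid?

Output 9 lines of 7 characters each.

After op 1 paint(8,2,K):
RRRRRRR
RRRRRRR
RRRRRRR
RRRRRRR
RRRRRRR
RRRRWRR
RRRRWRR
RRRRWRK
RRKRWRK
After op 2 fill(3,4,Y) [56 cells changed]:
YYYYYYY
YYYYYYY
YYYYYYY
YYYYYYY
YYYYYYY
YYYYWYY
YYYYWYY
YYYYWYK
YYKYWYK
After op 3 paint(1,2,K):
YYYYYYY
YYKYYYY
YYYYYYY
YYYYYYY
YYYYYYY
YYYYWYY
YYYYWYY
YYYYWYK
YYKYWYK

Answer: YYYYYYY
YYKYYYY
YYYYYYY
YYYYYYY
YYYYYYY
YYYYWYY
YYYYWYY
YYYYWYK
YYKYWYK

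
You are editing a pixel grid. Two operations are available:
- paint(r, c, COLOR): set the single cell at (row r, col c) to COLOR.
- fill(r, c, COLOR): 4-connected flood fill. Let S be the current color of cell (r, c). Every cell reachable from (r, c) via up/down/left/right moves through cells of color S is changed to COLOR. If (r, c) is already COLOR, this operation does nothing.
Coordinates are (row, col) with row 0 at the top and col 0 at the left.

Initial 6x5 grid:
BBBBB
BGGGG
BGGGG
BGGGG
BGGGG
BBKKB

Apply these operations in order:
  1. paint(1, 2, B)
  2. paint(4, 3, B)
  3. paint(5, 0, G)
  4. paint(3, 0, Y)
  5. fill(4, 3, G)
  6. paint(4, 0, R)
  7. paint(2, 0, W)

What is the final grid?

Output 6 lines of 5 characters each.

After op 1 paint(1,2,B):
BBBBB
BGBGG
BGGGG
BGGGG
BGGGG
BBKKB
After op 2 paint(4,3,B):
BBBBB
BGBGG
BGGGG
BGGGG
BGGBG
BBKKB
After op 3 paint(5,0,G):
BBBBB
BGBGG
BGGGG
BGGGG
BGGBG
GBKKB
After op 4 paint(3,0,Y):
BBBBB
BGBGG
BGGGG
YGGGG
BGGBG
GBKKB
After op 5 fill(4,3,G) [1 cells changed]:
BBBBB
BGBGG
BGGGG
YGGGG
BGGGG
GBKKB
After op 6 paint(4,0,R):
BBBBB
BGBGG
BGGGG
YGGGG
RGGGG
GBKKB
After op 7 paint(2,0,W):
BBBBB
BGBGG
WGGGG
YGGGG
RGGGG
GBKKB

Answer: BBBBB
BGBGG
WGGGG
YGGGG
RGGGG
GBKKB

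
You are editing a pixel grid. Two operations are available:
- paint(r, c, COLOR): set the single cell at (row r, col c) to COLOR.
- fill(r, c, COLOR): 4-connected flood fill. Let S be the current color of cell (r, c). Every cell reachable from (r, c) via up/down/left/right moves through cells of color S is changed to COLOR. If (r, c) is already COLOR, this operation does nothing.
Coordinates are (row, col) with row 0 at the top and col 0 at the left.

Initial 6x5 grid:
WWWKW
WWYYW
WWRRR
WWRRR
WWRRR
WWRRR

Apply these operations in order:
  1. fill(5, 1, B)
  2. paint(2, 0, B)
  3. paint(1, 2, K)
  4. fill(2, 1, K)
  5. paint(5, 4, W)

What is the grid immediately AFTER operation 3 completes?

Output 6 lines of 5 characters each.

After op 1 fill(5,1,B) [13 cells changed]:
BBBKW
BBYYW
BBRRR
BBRRR
BBRRR
BBRRR
After op 2 paint(2,0,B):
BBBKW
BBYYW
BBRRR
BBRRR
BBRRR
BBRRR
After op 3 paint(1,2,K):
BBBKW
BBKYW
BBRRR
BBRRR
BBRRR
BBRRR

Answer: BBBKW
BBKYW
BBRRR
BBRRR
BBRRR
BBRRR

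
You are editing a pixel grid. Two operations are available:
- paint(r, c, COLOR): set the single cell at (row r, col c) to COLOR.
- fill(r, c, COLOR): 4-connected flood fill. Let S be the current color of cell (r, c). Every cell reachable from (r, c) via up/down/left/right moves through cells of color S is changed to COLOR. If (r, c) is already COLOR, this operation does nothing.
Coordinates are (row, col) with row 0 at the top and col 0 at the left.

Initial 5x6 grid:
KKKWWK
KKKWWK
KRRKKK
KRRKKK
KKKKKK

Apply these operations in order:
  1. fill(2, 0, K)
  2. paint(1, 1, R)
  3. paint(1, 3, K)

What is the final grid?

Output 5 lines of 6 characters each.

Answer: KKKWWK
KRKKWK
KRRKKK
KRRKKK
KKKKKK

Derivation:
After op 1 fill(2,0,K) [0 cells changed]:
KKKWWK
KKKWWK
KRRKKK
KRRKKK
KKKKKK
After op 2 paint(1,1,R):
KKKWWK
KRKWWK
KRRKKK
KRRKKK
KKKKKK
After op 3 paint(1,3,K):
KKKWWK
KRKKWK
KRRKKK
KRRKKK
KKKKKK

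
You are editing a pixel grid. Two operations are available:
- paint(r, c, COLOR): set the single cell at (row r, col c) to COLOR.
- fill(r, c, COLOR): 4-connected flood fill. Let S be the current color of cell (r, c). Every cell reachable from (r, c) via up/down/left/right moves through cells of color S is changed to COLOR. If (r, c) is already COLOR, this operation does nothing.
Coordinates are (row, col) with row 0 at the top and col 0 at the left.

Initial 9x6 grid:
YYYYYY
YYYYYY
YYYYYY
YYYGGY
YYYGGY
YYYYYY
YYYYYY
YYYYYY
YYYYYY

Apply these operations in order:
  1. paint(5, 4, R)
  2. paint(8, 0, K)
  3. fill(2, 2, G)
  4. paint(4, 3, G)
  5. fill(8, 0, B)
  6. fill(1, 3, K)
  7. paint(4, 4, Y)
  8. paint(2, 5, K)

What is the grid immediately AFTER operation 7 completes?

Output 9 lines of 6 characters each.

After op 1 paint(5,4,R):
YYYYYY
YYYYYY
YYYYYY
YYYGGY
YYYGGY
YYYYRY
YYYYYY
YYYYYY
YYYYYY
After op 2 paint(8,0,K):
YYYYYY
YYYYYY
YYYYYY
YYYGGY
YYYGGY
YYYYRY
YYYYYY
YYYYYY
KYYYYY
After op 3 fill(2,2,G) [48 cells changed]:
GGGGGG
GGGGGG
GGGGGG
GGGGGG
GGGGGG
GGGGRG
GGGGGG
GGGGGG
KGGGGG
After op 4 paint(4,3,G):
GGGGGG
GGGGGG
GGGGGG
GGGGGG
GGGGGG
GGGGRG
GGGGGG
GGGGGG
KGGGGG
After op 5 fill(8,0,B) [1 cells changed]:
GGGGGG
GGGGGG
GGGGGG
GGGGGG
GGGGGG
GGGGRG
GGGGGG
GGGGGG
BGGGGG
After op 6 fill(1,3,K) [52 cells changed]:
KKKKKK
KKKKKK
KKKKKK
KKKKKK
KKKKKK
KKKKRK
KKKKKK
KKKKKK
BKKKKK
After op 7 paint(4,4,Y):
KKKKKK
KKKKKK
KKKKKK
KKKKKK
KKKKYK
KKKKRK
KKKKKK
KKKKKK
BKKKKK

Answer: KKKKKK
KKKKKK
KKKKKK
KKKKKK
KKKKYK
KKKKRK
KKKKKK
KKKKKK
BKKKKK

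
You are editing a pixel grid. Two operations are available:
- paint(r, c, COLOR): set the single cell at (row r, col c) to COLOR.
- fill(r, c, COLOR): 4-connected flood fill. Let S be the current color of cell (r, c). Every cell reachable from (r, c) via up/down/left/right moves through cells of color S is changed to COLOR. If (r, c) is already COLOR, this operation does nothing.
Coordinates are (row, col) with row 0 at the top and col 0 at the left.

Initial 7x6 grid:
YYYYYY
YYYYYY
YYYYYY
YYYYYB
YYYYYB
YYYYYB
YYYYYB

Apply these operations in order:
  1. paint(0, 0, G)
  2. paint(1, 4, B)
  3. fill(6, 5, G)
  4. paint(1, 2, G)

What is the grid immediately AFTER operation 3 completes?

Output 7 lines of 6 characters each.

After op 1 paint(0,0,G):
GYYYYY
YYYYYY
YYYYYY
YYYYYB
YYYYYB
YYYYYB
YYYYYB
After op 2 paint(1,4,B):
GYYYYY
YYYYBY
YYYYYY
YYYYYB
YYYYYB
YYYYYB
YYYYYB
After op 3 fill(6,5,G) [4 cells changed]:
GYYYYY
YYYYBY
YYYYYY
YYYYYG
YYYYYG
YYYYYG
YYYYYG

Answer: GYYYYY
YYYYBY
YYYYYY
YYYYYG
YYYYYG
YYYYYG
YYYYYG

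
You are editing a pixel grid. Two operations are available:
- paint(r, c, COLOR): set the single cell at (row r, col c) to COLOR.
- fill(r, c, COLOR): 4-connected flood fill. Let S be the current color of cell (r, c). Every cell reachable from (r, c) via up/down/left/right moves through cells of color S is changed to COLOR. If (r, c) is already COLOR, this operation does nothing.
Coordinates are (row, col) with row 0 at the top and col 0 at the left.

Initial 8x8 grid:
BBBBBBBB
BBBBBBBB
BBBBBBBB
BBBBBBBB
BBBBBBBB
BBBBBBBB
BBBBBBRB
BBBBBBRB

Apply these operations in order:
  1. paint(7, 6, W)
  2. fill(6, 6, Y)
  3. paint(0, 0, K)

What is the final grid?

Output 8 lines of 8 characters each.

Answer: KBBBBBBB
BBBBBBBB
BBBBBBBB
BBBBBBBB
BBBBBBBB
BBBBBBBB
BBBBBBYB
BBBBBBWB

Derivation:
After op 1 paint(7,6,W):
BBBBBBBB
BBBBBBBB
BBBBBBBB
BBBBBBBB
BBBBBBBB
BBBBBBBB
BBBBBBRB
BBBBBBWB
After op 2 fill(6,6,Y) [1 cells changed]:
BBBBBBBB
BBBBBBBB
BBBBBBBB
BBBBBBBB
BBBBBBBB
BBBBBBBB
BBBBBBYB
BBBBBBWB
After op 3 paint(0,0,K):
KBBBBBBB
BBBBBBBB
BBBBBBBB
BBBBBBBB
BBBBBBBB
BBBBBBBB
BBBBBBYB
BBBBBBWB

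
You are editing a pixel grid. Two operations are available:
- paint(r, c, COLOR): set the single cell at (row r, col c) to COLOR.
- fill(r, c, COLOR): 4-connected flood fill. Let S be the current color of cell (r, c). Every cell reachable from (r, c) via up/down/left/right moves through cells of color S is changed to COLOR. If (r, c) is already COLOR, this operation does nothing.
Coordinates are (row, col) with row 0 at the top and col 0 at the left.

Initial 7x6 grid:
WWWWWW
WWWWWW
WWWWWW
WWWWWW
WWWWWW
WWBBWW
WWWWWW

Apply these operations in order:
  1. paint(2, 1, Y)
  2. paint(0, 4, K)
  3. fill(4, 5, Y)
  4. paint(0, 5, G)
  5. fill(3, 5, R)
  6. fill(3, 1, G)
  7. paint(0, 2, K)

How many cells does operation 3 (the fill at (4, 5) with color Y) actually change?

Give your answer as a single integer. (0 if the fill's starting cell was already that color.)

Answer: 38

Derivation:
After op 1 paint(2,1,Y):
WWWWWW
WWWWWW
WYWWWW
WWWWWW
WWWWWW
WWBBWW
WWWWWW
After op 2 paint(0,4,K):
WWWWKW
WWWWWW
WYWWWW
WWWWWW
WWWWWW
WWBBWW
WWWWWW
After op 3 fill(4,5,Y) [38 cells changed]:
YYYYKY
YYYYYY
YYYYYY
YYYYYY
YYYYYY
YYBBYY
YYYYYY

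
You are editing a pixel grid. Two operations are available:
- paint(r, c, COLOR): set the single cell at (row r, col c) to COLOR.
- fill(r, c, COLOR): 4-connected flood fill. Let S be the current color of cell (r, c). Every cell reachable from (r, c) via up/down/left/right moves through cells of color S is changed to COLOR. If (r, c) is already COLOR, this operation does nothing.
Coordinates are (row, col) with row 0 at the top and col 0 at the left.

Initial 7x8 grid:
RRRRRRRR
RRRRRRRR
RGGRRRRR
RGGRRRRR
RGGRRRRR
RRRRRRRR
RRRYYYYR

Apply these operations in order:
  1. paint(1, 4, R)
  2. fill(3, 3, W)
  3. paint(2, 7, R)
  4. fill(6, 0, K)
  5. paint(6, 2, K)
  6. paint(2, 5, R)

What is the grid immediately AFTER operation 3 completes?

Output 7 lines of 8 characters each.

After op 1 paint(1,4,R):
RRRRRRRR
RRRRRRRR
RGGRRRRR
RGGRRRRR
RGGRRRRR
RRRRRRRR
RRRYYYYR
After op 2 fill(3,3,W) [46 cells changed]:
WWWWWWWW
WWWWWWWW
WGGWWWWW
WGGWWWWW
WGGWWWWW
WWWWWWWW
WWWYYYYW
After op 3 paint(2,7,R):
WWWWWWWW
WWWWWWWW
WGGWWWWR
WGGWWWWW
WGGWWWWW
WWWWWWWW
WWWYYYYW

Answer: WWWWWWWW
WWWWWWWW
WGGWWWWR
WGGWWWWW
WGGWWWWW
WWWWWWWW
WWWYYYYW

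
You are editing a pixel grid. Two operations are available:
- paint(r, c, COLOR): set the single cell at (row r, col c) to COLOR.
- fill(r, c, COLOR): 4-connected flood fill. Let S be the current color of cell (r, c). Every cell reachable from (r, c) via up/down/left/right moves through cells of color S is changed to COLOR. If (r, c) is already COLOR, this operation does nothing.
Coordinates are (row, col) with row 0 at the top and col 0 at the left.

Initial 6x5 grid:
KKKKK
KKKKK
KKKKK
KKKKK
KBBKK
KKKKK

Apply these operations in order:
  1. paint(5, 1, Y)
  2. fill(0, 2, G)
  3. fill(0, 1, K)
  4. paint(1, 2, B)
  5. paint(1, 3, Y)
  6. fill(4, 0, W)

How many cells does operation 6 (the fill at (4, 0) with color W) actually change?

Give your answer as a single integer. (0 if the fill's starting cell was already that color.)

After op 1 paint(5,1,Y):
KKKKK
KKKKK
KKKKK
KKKKK
KBBKK
KYKKK
After op 2 fill(0,2,G) [27 cells changed]:
GGGGG
GGGGG
GGGGG
GGGGG
GBBGG
GYGGG
After op 3 fill(0,1,K) [27 cells changed]:
KKKKK
KKKKK
KKKKK
KKKKK
KBBKK
KYKKK
After op 4 paint(1,2,B):
KKKKK
KKBKK
KKKKK
KKKKK
KBBKK
KYKKK
After op 5 paint(1,3,Y):
KKKKK
KKBYK
KKKKK
KKKKK
KBBKK
KYKKK
After op 6 fill(4,0,W) [25 cells changed]:
WWWWW
WWBYW
WWWWW
WWWWW
WBBWW
WYWWW

Answer: 25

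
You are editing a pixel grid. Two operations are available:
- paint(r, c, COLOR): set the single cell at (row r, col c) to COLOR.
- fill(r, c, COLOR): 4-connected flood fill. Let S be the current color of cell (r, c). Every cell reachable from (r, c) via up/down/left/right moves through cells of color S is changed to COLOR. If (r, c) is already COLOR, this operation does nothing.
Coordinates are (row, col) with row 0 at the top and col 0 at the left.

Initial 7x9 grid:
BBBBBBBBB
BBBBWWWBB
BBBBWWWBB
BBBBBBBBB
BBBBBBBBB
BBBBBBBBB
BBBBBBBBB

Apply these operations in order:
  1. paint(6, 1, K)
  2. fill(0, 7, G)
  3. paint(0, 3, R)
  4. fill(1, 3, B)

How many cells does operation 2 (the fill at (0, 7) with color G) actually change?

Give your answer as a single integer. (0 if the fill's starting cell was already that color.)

Answer: 56

Derivation:
After op 1 paint(6,1,K):
BBBBBBBBB
BBBBWWWBB
BBBBWWWBB
BBBBBBBBB
BBBBBBBBB
BBBBBBBBB
BKBBBBBBB
After op 2 fill(0,7,G) [56 cells changed]:
GGGGGGGGG
GGGGWWWGG
GGGGWWWGG
GGGGGGGGG
GGGGGGGGG
GGGGGGGGG
GKGGGGGGG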